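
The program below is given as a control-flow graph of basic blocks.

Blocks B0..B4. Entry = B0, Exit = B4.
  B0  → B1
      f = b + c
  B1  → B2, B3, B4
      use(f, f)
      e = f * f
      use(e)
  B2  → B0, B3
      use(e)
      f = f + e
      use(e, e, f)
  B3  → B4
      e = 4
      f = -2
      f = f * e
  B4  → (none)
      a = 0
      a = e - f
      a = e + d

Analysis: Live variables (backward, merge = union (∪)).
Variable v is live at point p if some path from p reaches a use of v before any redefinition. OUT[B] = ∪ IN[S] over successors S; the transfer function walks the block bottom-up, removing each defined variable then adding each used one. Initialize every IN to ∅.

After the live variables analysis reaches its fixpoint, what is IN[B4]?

Converged values:
  B0:  IN={b, c, d}  OUT={b, c, d, f}
  B1:  IN={b, c, d, f}  OUT={b, c, d, e, f}
  B2:  IN={b, c, d, e, f}  OUT={b, c, d}
  B3:  IN={d}  OUT={d, e, f}
  B4:  IN={d, e, f}  OUT={}

B4 is the boundary node: OUT[B4] = {}
Applying B4's transfer function to that OUT value gives IN[B4] (row B4 above).

Answer: {d, e, f}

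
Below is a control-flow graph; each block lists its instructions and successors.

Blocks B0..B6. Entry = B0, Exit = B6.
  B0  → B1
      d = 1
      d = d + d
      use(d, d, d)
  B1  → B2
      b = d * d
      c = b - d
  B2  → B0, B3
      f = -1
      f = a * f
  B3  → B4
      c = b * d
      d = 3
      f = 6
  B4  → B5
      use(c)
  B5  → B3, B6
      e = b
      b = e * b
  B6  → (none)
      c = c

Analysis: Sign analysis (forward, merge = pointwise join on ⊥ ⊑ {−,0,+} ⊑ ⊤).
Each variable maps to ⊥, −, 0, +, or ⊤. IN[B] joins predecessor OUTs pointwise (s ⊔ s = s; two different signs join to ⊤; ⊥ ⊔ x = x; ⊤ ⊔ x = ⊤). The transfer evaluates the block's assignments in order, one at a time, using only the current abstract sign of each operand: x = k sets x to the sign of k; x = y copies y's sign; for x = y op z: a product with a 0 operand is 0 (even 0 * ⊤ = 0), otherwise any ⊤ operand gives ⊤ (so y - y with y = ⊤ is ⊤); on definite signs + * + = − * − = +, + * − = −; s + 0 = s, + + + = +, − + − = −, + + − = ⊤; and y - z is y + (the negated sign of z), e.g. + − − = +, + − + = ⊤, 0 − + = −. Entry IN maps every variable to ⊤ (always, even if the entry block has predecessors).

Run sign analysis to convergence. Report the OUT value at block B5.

Answer: {a: ⊤, b: +, c: +, d: +, e: +, f: +}

Derivation:
Converged values:
  B0: | IN=(all ⊤) | OUT={d:+; rest ⊤}
  B1: | IN={d:+; rest ⊤} | OUT={b:+, d:+; rest ⊤}
  B2: | IN={b:+, d:+; rest ⊤} | OUT={b:+, d:+; rest ⊤}
  B3: | IN={b:+, d:+; rest ⊤} | OUT={b:+, c:+, d:+, f:+; rest ⊤}
  B4: | IN={b:+, c:+, d:+, f:+; rest ⊤} | OUT={b:+, c:+, d:+, f:+; rest ⊤}
  B5: | IN={b:+, c:+, d:+, f:+; rest ⊤} | OUT={b:+, c:+, d:+, e:+, f:+; rest ⊤}
  B6: | IN={b:+, c:+, d:+, e:+, f:+; rest ⊤} | OUT={b:+, c:+, d:+, e:+, f:+; rest ⊤}

Merge at B5: IN[B5] = OUT[B4] = {a: ⊤, b: +, c: +, d: +, e: ⊤, f: +}
Applying B5's transfer function to that IN value gives OUT[B5] (row B5 above).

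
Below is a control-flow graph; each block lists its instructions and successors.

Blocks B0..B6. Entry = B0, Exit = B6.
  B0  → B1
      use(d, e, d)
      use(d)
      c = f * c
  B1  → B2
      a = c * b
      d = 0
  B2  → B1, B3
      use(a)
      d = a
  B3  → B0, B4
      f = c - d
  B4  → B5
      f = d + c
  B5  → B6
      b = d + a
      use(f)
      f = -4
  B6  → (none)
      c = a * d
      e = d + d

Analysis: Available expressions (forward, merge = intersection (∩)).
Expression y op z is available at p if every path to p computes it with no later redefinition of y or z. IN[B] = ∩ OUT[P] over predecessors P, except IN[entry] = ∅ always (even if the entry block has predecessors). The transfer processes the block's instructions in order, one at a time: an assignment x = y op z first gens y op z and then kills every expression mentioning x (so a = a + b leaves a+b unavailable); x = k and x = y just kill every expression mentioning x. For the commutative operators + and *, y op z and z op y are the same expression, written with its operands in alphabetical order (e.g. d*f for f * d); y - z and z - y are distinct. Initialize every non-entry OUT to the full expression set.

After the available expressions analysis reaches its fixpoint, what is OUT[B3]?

Answer: {b*c, c-d}

Derivation:
Converged values:
  B0:  IN={}  OUT={}
  B1:  IN={}  OUT={b*c}
  B2:  IN={b*c}  OUT={b*c}
  B3:  IN={b*c}  OUT={b*c, c-d}
  B4:  IN={b*c, c-d}  OUT={b*c, c+d, c-d}
  B5:  IN={b*c, c+d, c-d}  OUT={a+d, c+d, c-d}
  B6:  IN={a+d, c+d, c-d}  OUT={a*d, a+d, d+d}

Merge at B3: IN[B3] = OUT[B2] = {b*c}
Applying B3's transfer function to that IN value gives OUT[B3] (row B3 above).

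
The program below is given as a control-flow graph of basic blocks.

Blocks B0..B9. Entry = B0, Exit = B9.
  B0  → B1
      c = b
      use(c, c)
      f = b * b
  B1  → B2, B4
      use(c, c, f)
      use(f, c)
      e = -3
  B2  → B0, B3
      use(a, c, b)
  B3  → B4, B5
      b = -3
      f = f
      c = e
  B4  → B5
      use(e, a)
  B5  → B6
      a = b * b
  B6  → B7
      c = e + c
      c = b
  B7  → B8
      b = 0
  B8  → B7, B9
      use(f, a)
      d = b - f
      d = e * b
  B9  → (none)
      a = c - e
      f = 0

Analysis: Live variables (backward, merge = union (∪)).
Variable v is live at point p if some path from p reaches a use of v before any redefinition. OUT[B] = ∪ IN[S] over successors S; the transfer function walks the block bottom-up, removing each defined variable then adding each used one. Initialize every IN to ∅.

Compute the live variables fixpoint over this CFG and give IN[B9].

Fixpoint table:
  B0: | IN={a, b} | OUT={a, b, c, f}
  B1: | IN={a, b, c, f} | OUT={a, b, c, e, f}
  B2: | IN={a, b, c, e, f} | OUT={a, b, e, f}
  B3: | IN={a, e, f} | OUT={a, b, c, e, f}
  B4: | IN={a, b, c, e, f} | OUT={b, c, e, f}
  B5: | IN={b, c, e, f} | OUT={a, b, c, e, f}
  B6: | IN={a, b, c, e, f} | OUT={a, c, e, f}
  B7: | IN={a, c, e, f} | OUT={a, b, c, e, f}
  B8: | IN={a, b, c, e, f} | OUT={a, c, e, f}
  B9: | IN={c, e} | OUT={}

B9 is the boundary node: OUT[B9] = {}
Applying B9's transfer function to that OUT value gives IN[B9] (row B9 above).

Answer: {c, e}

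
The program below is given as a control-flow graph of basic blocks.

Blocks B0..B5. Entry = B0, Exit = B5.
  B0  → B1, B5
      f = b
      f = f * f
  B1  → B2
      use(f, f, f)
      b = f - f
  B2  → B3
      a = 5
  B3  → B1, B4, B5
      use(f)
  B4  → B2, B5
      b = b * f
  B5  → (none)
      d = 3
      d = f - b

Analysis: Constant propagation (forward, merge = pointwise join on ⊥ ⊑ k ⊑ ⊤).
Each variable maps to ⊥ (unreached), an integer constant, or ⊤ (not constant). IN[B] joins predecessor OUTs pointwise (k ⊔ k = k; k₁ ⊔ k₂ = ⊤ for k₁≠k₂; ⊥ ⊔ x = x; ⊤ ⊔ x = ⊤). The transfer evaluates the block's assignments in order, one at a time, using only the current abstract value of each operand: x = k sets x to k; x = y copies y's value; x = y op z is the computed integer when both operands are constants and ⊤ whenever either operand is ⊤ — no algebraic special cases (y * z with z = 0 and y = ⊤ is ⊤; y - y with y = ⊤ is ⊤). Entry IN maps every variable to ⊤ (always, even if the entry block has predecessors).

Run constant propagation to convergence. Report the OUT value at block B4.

Answer: {a: 5, b: ⊤, c: ⊤, d: ⊤, e: ⊤, f: ⊤}

Derivation:
Per-block solution:
  B0: | IN=(all ⊤) | OUT=(all ⊤)
  B1: | IN=(all ⊤) | OUT=(all ⊤)
  B2: | IN=(all ⊤) | OUT={a:5; rest ⊤}
  B3: | IN={a:5; rest ⊤} | OUT={a:5; rest ⊤}
  B4: | IN={a:5; rest ⊤} | OUT={a:5; rest ⊤}
  B5: | IN=(all ⊤) | OUT=(all ⊤)

Merge at B4: IN[B4] = OUT[B3] = {a: 5, b: ⊤, c: ⊤, d: ⊤, e: ⊤, f: ⊤}
Applying B4's transfer function to that IN value gives OUT[B4] (row B4 above).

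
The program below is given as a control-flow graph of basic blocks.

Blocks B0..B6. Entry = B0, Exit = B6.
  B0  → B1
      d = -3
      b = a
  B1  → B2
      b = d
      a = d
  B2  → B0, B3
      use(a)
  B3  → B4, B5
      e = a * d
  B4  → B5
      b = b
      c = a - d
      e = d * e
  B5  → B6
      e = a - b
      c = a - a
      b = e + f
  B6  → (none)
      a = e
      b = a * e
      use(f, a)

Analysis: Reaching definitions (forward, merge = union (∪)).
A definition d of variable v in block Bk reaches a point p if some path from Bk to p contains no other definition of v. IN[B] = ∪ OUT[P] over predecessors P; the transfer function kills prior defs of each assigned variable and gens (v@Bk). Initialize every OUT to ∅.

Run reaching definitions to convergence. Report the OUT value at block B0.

Answer: {a@B1, b@B0, d@B0}

Working:
Fixpoint table:
  B0: | IN={a@B1, b@B1, d@B0} | OUT={a@B1, b@B0, d@B0}
  B1: | IN={a@B1, b@B0, d@B0} | OUT={a@B1, b@B1, d@B0}
  B2: | IN={a@B1, b@B1, d@B0} | OUT={a@B1, b@B1, d@B0}
  B3: | IN={a@B1, b@B1, d@B0} | OUT={a@B1, b@B1, d@B0, e@B3}
  B4: | IN={a@B1, b@B1, d@B0, e@B3} | OUT={a@B1, b@B4, c@B4, d@B0, e@B4}
  B5: | IN={a@B1, b@B1, b@B4, c@B4, d@B0, e@B3, e@B4} | OUT={a@B1, b@B5, c@B5, d@B0, e@B5}
  B6: | IN={a@B1, b@B5, c@B5, d@B0, e@B5} | OUT={a@B6, b@B6, c@B5, d@B0, e@B5}

Merge at B0 (entry node, so the boundary value {} is joined with the incoming edge(s)): IN[B0] = {} ⊔ OUT[B2] = {a@B1, b@B1, d@B0}
Applying B0's transfer function to that IN value gives OUT[B0] (row B0 above).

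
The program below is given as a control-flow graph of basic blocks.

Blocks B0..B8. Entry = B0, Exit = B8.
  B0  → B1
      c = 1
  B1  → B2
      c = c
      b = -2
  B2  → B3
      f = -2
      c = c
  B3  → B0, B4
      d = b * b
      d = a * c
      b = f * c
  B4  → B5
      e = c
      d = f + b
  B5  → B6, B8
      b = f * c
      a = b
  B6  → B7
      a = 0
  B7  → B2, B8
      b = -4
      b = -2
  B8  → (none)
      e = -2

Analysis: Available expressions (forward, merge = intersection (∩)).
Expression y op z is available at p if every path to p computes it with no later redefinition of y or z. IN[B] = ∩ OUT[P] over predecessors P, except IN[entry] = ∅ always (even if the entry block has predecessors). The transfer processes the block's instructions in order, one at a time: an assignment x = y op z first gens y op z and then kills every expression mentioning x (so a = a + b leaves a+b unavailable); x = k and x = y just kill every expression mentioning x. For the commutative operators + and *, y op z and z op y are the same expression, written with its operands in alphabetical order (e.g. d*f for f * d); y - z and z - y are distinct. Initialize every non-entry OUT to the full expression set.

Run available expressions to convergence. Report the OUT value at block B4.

Answer: {a*c, b+f, c*f}

Working:
Converged values:
  B0:  IN={}  OUT={}
  B1:  IN={}  OUT={}
  B2:  IN={}  OUT={}
  B3:  IN={}  OUT={a*c, c*f}
  B4:  IN={a*c, c*f}  OUT={a*c, b+f, c*f}
  B5:  IN={a*c, b+f, c*f}  OUT={c*f}
  B6:  IN={c*f}  OUT={c*f}
  B7:  IN={c*f}  OUT={c*f}
  B8:  IN={c*f}  OUT={c*f}

Merge at B4: IN[B4] = OUT[B3] = {a*c, c*f}
Applying B4's transfer function to that IN value gives OUT[B4] (row B4 above).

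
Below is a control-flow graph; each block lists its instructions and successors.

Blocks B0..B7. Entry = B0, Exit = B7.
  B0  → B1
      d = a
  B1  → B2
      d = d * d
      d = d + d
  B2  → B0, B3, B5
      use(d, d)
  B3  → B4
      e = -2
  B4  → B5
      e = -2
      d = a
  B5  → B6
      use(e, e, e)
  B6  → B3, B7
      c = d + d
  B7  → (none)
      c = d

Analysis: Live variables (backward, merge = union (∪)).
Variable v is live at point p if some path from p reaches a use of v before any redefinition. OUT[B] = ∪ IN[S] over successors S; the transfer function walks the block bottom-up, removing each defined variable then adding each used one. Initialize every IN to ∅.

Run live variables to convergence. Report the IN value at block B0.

Answer: {a, e}

Trace:
Converged values:
  B0:  IN={a, e}  OUT={a, d, e}
  B1:  IN={a, d, e}  OUT={a, d, e}
  B2:  IN={a, d, e}  OUT={a, d, e}
  B3:  IN={a}  OUT={a}
  B4:  IN={a}  OUT={a, d, e}
  B5:  IN={a, d, e}  OUT={a, d}
  B6:  IN={a, d}  OUT={a, d}
  B7:  IN={d}  OUT={}

Merge at B0: OUT[B0] = IN[B1] = {a, d, e}
Applying B0's transfer function to that OUT value gives IN[B0] (row B0 above).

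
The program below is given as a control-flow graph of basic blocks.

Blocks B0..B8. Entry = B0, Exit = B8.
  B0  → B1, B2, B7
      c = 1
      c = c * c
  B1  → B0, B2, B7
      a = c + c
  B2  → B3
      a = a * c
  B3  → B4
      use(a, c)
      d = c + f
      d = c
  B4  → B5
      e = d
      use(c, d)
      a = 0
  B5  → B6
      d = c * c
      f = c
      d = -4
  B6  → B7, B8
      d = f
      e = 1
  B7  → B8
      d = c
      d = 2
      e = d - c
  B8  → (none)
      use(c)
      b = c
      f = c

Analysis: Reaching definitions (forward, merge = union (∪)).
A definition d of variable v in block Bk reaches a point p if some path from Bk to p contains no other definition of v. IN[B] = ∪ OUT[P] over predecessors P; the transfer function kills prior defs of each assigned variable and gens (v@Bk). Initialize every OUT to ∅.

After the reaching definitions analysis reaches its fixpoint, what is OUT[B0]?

Answer: {a@B1, c@B0}

Working:
Converged values:
  B0:   IN={a@B1, c@B0}   OUT={a@B1, c@B0}
  B1:   IN={a@B1, c@B0}   OUT={a@B1, c@B0}
  B2:   IN={a@B1, c@B0}   OUT={a@B2, c@B0}
  B3:   IN={a@B2, c@B0}   OUT={a@B2, c@B0, d@B3}
  B4:   IN={a@B2, c@B0, d@B3}   OUT={a@B4, c@B0, d@B3, e@B4}
  B5:   IN={a@B4, c@B0, d@B3, e@B4}   OUT={a@B4, c@B0, d@B5, e@B4, f@B5}
  B6:   IN={a@B4, c@B0, d@B5, e@B4, f@B5}   OUT={a@B4, c@B0, d@B6, e@B6, f@B5}
  B7:   IN={a@B1, a@B4, c@B0, d@B6, e@B6, f@B5}   OUT={a@B1, a@B4, c@B0, d@B7, e@B7, f@B5}
  B8:   IN={a@B1, a@B4, c@B0, d@B6, d@B7, e@B6, e@B7, f@B5}   OUT={a@B1, a@B4, b@B8, c@B0, d@B6, d@B7, e@B6, e@B7, f@B8}

Merge at B0 (entry node, so the boundary value {} is joined with the incoming edge(s)): IN[B0] = {} ⊔ OUT[B1] = {a@B1, c@B0}
Applying B0's transfer function to that IN value gives OUT[B0] (row B0 above).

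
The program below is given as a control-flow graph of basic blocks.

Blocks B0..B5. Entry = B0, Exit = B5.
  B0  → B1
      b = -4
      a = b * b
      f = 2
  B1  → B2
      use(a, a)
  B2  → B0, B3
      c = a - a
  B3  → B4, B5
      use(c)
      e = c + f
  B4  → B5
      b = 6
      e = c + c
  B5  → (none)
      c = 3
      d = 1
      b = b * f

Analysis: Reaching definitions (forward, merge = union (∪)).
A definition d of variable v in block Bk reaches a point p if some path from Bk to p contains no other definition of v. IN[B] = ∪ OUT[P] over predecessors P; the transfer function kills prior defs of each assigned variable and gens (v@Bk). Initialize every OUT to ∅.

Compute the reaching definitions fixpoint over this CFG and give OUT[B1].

Answer: {a@B0, b@B0, c@B2, f@B0}

Trace:
Fixpoint table:
  B0:  IN={a@B0, b@B0, c@B2, f@B0}  OUT={a@B0, b@B0, c@B2, f@B0}
  B1:  IN={a@B0, b@B0, c@B2, f@B0}  OUT={a@B0, b@B0, c@B2, f@B0}
  B2:  IN={a@B0, b@B0, c@B2, f@B0}  OUT={a@B0, b@B0, c@B2, f@B0}
  B3:  IN={a@B0, b@B0, c@B2, f@B0}  OUT={a@B0, b@B0, c@B2, e@B3, f@B0}
  B4:  IN={a@B0, b@B0, c@B2, e@B3, f@B0}  OUT={a@B0, b@B4, c@B2, e@B4, f@B0}
  B5:  IN={a@B0, b@B0, b@B4, c@B2, e@B3, e@B4, f@B0}  OUT={a@B0, b@B5, c@B5, d@B5, e@B3, e@B4, f@B0}

Merge at B1: IN[B1] = OUT[B0] = {a@B0, b@B0, c@B2, f@B0}
Applying B1's transfer function to that IN value gives OUT[B1] (row B1 above).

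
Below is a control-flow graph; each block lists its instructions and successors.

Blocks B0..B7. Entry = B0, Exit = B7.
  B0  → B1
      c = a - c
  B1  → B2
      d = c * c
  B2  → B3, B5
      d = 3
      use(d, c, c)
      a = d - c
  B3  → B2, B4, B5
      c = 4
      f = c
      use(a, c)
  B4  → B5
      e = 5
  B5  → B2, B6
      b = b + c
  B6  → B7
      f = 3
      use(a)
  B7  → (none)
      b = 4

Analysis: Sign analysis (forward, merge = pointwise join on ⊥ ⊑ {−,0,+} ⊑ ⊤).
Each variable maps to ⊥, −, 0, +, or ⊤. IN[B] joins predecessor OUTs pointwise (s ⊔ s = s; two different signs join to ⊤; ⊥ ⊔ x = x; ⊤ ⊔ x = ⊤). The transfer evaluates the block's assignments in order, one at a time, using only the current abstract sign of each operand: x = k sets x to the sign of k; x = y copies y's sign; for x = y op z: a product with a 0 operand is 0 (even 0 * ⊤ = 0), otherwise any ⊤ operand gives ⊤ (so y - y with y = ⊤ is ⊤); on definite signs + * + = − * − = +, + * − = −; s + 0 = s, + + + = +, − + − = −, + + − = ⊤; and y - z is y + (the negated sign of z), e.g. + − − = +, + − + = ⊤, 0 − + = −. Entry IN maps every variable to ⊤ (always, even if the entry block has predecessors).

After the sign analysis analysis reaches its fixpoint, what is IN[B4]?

Fixpoint table:
  B0:   IN=(all ⊤)   OUT=(all ⊤)
  B1:   IN=(all ⊤)   OUT=(all ⊤)
  B2:   IN=(all ⊤)   OUT={d:+; rest ⊤}
  B3:   IN={d:+; rest ⊤}   OUT={c:+, d:+, f:+; rest ⊤}
  B4:   IN={c:+, d:+, f:+; rest ⊤}   OUT={c:+, d:+, e:+, f:+; rest ⊤}
  B5:   IN={d:+; rest ⊤}   OUT={d:+; rest ⊤}
  B6:   IN={d:+; rest ⊤}   OUT={d:+, f:+; rest ⊤}
  B7:   IN={d:+, f:+; rest ⊤}   OUT={b:+, d:+, f:+; rest ⊤}

Merge at B4: IN[B4] = OUT[B3] = {a: ⊤, b: ⊤, c: +, d: +, e: ⊤, f: +}

Answer: {a: ⊤, b: ⊤, c: +, d: +, e: ⊤, f: +}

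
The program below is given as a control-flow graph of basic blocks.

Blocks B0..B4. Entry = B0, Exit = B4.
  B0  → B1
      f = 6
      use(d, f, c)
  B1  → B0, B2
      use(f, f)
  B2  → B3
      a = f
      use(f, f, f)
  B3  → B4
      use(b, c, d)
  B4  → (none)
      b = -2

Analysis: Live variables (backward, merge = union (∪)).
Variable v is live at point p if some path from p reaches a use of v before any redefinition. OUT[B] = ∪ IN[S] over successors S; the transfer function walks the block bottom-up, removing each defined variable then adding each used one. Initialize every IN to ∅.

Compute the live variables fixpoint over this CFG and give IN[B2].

Fixpoint table:
  B0: | IN={b, c, d} | OUT={b, c, d, f}
  B1: | IN={b, c, d, f} | OUT={b, c, d, f}
  B2: | IN={b, c, d, f} | OUT={b, c, d}
  B3: | IN={b, c, d} | OUT={}
  B4: | IN={} | OUT={}

Merge at B2: OUT[B2] = IN[B3] = {b, c, d}
Applying B2's transfer function to that OUT value gives IN[B2] (row B2 above).

Answer: {b, c, d, f}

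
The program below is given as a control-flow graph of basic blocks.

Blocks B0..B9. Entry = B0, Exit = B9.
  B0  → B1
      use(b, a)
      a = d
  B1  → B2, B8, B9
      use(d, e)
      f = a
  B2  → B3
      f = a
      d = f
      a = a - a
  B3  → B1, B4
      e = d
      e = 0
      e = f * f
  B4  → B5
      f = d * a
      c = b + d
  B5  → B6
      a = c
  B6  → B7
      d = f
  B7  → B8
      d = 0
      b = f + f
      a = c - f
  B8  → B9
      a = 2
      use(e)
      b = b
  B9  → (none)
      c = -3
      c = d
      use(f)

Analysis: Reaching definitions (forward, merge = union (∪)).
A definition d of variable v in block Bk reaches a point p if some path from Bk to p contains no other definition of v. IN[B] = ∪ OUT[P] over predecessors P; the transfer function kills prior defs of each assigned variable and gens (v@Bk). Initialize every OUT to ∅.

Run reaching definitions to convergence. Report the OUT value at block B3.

Answer: {a@B2, d@B2, e@B3, f@B2}

Working:
Fixpoint table:
  B0: | IN={} | OUT={a@B0}
  B1: | IN={a@B0, a@B2, d@B2, e@B3, f@B2} | OUT={a@B0, a@B2, d@B2, e@B3, f@B1}
  B2: | IN={a@B0, a@B2, d@B2, e@B3, f@B1} | OUT={a@B2, d@B2, e@B3, f@B2}
  B3: | IN={a@B2, d@B2, e@B3, f@B2} | OUT={a@B2, d@B2, e@B3, f@B2}
  B4: | IN={a@B2, d@B2, e@B3, f@B2} | OUT={a@B2, c@B4, d@B2, e@B3, f@B4}
  B5: | IN={a@B2, c@B4, d@B2, e@B3, f@B4} | OUT={a@B5, c@B4, d@B2, e@B3, f@B4}
  B6: | IN={a@B5, c@B4, d@B2, e@B3, f@B4} | OUT={a@B5, c@B4, d@B6, e@B3, f@B4}
  B7: | IN={a@B5, c@B4, d@B6, e@B3, f@B4} | OUT={a@B7, b@B7, c@B4, d@B7, e@B3, f@B4}
  B8: | IN={a@B0, a@B2, a@B7, b@B7, c@B4, d@B2, d@B7, e@B3, f@B1, f@B4} | OUT={a@B8, b@B8, c@B4, d@B2, d@B7, e@B3, f@B1, f@B4}
  B9: | IN={a@B0, a@B2, a@B8, b@B8, c@B4, d@B2, d@B7, e@B3, f@B1, f@B4} | OUT={a@B0, a@B2, a@B8, b@B8, c@B9, d@B2, d@B7, e@B3, f@B1, f@B4}

Merge at B3: IN[B3] = OUT[B2] = {a@B2, d@B2, e@B3, f@B2}
Applying B3's transfer function to that IN value gives OUT[B3] (row B3 above).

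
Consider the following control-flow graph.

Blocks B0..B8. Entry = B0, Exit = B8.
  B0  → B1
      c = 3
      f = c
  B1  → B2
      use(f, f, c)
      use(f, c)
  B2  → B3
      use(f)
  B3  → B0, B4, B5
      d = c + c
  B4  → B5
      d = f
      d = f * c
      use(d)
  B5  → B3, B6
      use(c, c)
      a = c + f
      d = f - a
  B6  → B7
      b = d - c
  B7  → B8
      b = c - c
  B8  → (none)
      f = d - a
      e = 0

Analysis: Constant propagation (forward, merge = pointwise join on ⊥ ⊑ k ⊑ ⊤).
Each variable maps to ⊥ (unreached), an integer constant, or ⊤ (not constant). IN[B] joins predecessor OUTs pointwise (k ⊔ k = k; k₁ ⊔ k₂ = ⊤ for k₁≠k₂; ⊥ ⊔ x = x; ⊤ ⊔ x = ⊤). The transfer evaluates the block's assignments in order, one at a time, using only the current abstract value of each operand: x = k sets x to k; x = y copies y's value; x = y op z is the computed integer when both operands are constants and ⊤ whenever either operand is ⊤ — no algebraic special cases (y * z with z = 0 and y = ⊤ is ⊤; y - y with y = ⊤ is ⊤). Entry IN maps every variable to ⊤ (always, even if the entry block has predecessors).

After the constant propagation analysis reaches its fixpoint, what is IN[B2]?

Fixpoint table:
  B0:  IN=(all ⊤)  OUT={c:3, f:3; rest ⊤}
  B1:  IN={c:3, f:3; rest ⊤}  OUT={c:3, f:3; rest ⊤}
  B2:  IN={c:3, f:3; rest ⊤}  OUT={c:3, f:3; rest ⊤}
  B3:  IN={c:3, f:3; rest ⊤}  OUT={c:3, d:6, f:3; rest ⊤}
  B4:  IN={c:3, d:6, f:3; rest ⊤}  OUT={c:3, d:9, f:3; rest ⊤}
  B5:  IN={c:3, f:3; rest ⊤}  OUT={a:6, c:3, d:-3, f:3; rest ⊤}
  B6:  IN={a:6, c:3, d:-3, f:3; rest ⊤}  OUT={a:6, b:-6, c:3, d:-3, f:3; rest ⊤}
  B7:  IN={a:6, b:-6, c:3, d:-3, f:3; rest ⊤}  OUT={a:6, b:0, c:3, d:-3, f:3; rest ⊤}
  B8:  IN={a:6, b:0, c:3, d:-3, f:3; rest ⊤}  OUT={a:6, b:0, c:3, d:-3, e:0, f:-9; rest ⊤}

Merge at B2: IN[B2] = OUT[B1] = {a: ⊤, b: ⊤, c: 3, d: ⊤, e: ⊤, f: 3}

Answer: {a: ⊤, b: ⊤, c: 3, d: ⊤, e: ⊤, f: 3}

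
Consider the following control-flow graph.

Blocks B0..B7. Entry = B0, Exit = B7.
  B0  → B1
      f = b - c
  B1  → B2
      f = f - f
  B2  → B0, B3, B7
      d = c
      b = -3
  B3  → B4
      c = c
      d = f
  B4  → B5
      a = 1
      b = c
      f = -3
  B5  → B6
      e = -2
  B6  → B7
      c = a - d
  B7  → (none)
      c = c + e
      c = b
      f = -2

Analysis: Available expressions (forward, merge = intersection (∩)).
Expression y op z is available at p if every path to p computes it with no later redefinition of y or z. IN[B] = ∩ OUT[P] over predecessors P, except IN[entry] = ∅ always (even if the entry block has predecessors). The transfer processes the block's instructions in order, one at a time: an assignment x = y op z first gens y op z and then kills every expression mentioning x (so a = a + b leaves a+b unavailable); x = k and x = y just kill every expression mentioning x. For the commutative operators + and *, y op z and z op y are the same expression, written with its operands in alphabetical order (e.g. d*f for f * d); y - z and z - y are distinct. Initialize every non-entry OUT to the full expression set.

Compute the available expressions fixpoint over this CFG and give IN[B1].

Answer: {b-c}

Trace:
Converged values:
  B0:   IN={}   OUT={b-c}
  B1:   IN={b-c}   OUT={b-c}
  B2:   IN={b-c}   OUT={}
  B3:   IN={}   OUT={}
  B4:   IN={}   OUT={}
  B5:   IN={}   OUT={}
  B6:   IN={}   OUT={a-d}
  B7:   IN={}   OUT={}

Merge at B1: IN[B1] = OUT[B0] = {b-c}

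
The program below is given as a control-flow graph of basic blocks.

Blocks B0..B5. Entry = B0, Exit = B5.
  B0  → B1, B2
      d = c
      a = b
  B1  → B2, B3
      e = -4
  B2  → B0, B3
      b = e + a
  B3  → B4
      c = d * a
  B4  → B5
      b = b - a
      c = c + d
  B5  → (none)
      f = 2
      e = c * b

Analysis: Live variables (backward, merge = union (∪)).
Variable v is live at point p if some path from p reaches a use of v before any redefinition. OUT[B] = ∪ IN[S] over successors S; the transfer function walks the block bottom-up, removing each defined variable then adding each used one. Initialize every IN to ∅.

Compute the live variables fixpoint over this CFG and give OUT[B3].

Answer: {a, b, c, d}

Trace:
Fixpoint table:
  B0:  IN={b, c, e}  OUT={a, b, c, d, e}
  B1:  IN={a, b, c, d}  OUT={a, b, c, d, e}
  B2:  IN={a, c, d, e}  OUT={a, b, c, d, e}
  B3:  IN={a, b, d}  OUT={a, b, c, d}
  B4:  IN={a, b, c, d}  OUT={b, c}
  B5:  IN={b, c}  OUT={}

Merge at B3: OUT[B3] = IN[B4] = {a, b, c, d}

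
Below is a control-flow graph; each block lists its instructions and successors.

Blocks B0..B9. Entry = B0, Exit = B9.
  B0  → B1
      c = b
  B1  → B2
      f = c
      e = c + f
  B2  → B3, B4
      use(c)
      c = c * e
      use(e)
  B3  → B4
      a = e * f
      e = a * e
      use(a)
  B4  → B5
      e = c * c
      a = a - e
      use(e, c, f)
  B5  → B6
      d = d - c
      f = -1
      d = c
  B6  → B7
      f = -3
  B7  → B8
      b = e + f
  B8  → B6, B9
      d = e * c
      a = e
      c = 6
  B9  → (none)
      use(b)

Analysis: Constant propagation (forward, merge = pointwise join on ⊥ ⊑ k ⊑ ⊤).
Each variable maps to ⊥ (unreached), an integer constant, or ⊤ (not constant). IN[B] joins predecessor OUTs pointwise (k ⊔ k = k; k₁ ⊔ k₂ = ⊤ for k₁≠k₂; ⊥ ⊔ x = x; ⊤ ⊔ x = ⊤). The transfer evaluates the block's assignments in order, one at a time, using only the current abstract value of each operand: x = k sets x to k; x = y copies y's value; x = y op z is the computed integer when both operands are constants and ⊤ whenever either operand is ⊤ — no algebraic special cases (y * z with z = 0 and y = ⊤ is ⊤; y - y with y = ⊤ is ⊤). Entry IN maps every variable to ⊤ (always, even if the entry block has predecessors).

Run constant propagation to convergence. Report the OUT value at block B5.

Answer: {a: ⊤, b: ⊤, c: ⊤, d: ⊤, e: ⊤, f: -1}

Derivation:
Converged values:
  B0:   IN=(all ⊤)   OUT=(all ⊤)
  B1:   IN=(all ⊤)   OUT=(all ⊤)
  B2:   IN=(all ⊤)   OUT=(all ⊤)
  B3:   IN=(all ⊤)   OUT=(all ⊤)
  B4:   IN=(all ⊤)   OUT=(all ⊤)
  B5:   IN=(all ⊤)   OUT={f:-1; rest ⊤}
  B6:   IN=(all ⊤)   OUT={f:-3; rest ⊤}
  B7:   IN={f:-3; rest ⊤}   OUT={f:-3; rest ⊤}
  B8:   IN={f:-3; rest ⊤}   OUT={c:6, f:-3; rest ⊤}
  B9:   IN={c:6, f:-3; rest ⊤}   OUT={c:6, f:-3; rest ⊤}

Merge at B5: IN[B5] = OUT[B4] = {a: ⊤, b: ⊤, c: ⊤, d: ⊤, e: ⊤, f: ⊤}
Applying B5's transfer function to that IN value gives OUT[B5] (row B5 above).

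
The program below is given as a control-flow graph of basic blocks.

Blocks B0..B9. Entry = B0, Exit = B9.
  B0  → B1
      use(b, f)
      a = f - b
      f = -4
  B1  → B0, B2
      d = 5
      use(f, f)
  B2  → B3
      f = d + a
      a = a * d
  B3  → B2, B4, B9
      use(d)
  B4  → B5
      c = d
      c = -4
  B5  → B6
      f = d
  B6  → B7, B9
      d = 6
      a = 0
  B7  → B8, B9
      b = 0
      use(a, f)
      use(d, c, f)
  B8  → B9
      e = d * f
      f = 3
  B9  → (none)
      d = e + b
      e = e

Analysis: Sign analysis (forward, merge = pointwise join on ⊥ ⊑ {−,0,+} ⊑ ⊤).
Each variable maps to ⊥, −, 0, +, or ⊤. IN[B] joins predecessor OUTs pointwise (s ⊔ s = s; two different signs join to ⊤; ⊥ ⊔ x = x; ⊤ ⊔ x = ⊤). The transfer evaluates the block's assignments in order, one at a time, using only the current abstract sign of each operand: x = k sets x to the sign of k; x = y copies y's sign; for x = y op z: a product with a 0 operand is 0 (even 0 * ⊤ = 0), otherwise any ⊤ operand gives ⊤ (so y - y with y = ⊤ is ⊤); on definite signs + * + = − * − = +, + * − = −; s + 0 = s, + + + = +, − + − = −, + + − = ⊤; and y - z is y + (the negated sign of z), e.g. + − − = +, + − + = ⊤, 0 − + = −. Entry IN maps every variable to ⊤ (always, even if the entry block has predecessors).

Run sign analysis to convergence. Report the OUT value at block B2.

Fixpoint table:
  B0:  IN=(all ⊤)  OUT={f:-; rest ⊤}
  B1:  IN={f:-; rest ⊤}  OUT={d:+, f:-; rest ⊤}
  B2:  IN={d:+; rest ⊤}  OUT={d:+; rest ⊤}
  B3:  IN={d:+; rest ⊤}  OUT={d:+; rest ⊤}
  B4:  IN={d:+; rest ⊤}  OUT={c:-, d:+; rest ⊤}
  B5:  IN={c:-, d:+; rest ⊤}  OUT={c:-, d:+, f:+; rest ⊤}
  B6:  IN={c:-, d:+, f:+; rest ⊤}  OUT={a:0, c:-, d:+, f:+; rest ⊤}
  B7:  IN={a:0, c:-, d:+, f:+; rest ⊤}  OUT={a:0, b:0, c:-, d:+, f:+; rest ⊤}
  B8:  IN={a:0, b:0, c:-, d:+, f:+; rest ⊤}  OUT={a:0, b:0, c:-, d:+, e:+, f:+; rest ⊤}
  B9:  IN={d:+; rest ⊤}  OUT=(all ⊤)

Merge at B2: IN[B2] = OUT[B1] ⊔ OUT[B3] = {a: ⊤, b: ⊤, c: ⊤, d: +, e: ⊤, f: ⊤}
Applying B2's transfer function to that IN value gives OUT[B2] (row B2 above).

Answer: {a: ⊤, b: ⊤, c: ⊤, d: +, e: ⊤, f: ⊤}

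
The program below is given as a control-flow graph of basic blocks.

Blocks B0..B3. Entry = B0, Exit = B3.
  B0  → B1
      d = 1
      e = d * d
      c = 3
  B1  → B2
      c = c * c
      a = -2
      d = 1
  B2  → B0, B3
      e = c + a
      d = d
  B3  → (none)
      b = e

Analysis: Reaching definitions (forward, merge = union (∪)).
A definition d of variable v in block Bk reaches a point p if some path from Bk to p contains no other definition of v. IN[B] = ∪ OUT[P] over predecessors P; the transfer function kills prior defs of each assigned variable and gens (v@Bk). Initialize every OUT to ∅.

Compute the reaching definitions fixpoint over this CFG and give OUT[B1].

Converged values:
  B0:  IN={a@B1, c@B1, d@B2, e@B2}  OUT={a@B1, c@B0, d@B0, e@B0}
  B1:  IN={a@B1, c@B0, d@B0, e@B0}  OUT={a@B1, c@B1, d@B1, e@B0}
  B2:  IN={a@B1, c@B1, d@B1, e@B0}  OUT={a@B1, c@B1, d@B2, e@B2}
  B3:  IN={a@B1, c@B1, d@B2, e@B2}  OUT={a@B1, b@B3, c@B1, d@B2, e@B2}

Merge at B1: IN[B1] = OUT[B0] = {a@B1, c@B0, d@B0, e@B0}
Applying B1's transfer function to that IN value gives OUT[B1] (row B1 above).

Answer: {a@B1, c@B1, d@B1, e@B0}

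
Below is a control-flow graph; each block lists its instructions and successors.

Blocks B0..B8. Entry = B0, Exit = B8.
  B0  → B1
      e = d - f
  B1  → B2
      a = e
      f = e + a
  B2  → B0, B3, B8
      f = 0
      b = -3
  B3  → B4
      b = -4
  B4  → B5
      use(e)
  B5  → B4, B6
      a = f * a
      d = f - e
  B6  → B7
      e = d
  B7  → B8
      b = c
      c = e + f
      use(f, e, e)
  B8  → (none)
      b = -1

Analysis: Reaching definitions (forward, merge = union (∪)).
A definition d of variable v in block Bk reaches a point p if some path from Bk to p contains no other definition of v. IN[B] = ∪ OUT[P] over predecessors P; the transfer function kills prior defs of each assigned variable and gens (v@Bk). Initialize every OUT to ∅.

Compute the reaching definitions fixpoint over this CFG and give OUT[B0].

Per-block solution:
  B0: | IN={a@B1, b@B2, e@B0, f@B2} | OUT={a@B1, b@B2, e@B0, f@B2}
  B1: | IN={a@B1, b@B2, e@B0, f@B2} | OUT={a@B1, b@B2, e@B0, f@B1}
  B2: | IN={a@B1, b@B2, e@B0, f@B1} | OUT={a@B1, b@B2, e@B0, f@B2}
  B3: | IN={a@B1, b@B2, e@B0, f@B2} | OUT={a@B1, b@B3, e@B0, f@B2}
  B4: | IN={a@B1, a@B5, b@B3, d@B5, e@B0, f@B2} | OUT={a@B1, a@B5, b@B3, d@B5, e@B0, f@B2}
  B5: | IN={a@B1, a@B5, b@B3, d@B5, e@B0, f@B2} | OUT={a@B5, b@B3, d@B5, e@B0, f@B2}
  B6: | IN={a@B5, b@B3, d@B5, e@B0, f@B2} | OUT={a@B5, b@B3, d@B5, e@B6, f@B2}
  B7: | IN={a@B5, b@B3, d@B5, e@B6, f@B2} | OUT={a@B5, b@B7, c@B7, d@B5, e@B6, f@B2}
  B8: | IN={a@B1, a@B5, b@B2, b@B7, c@B7, d@B5, e@B0, e@B6, f@B2} | OUT={a@B1, a@B5, b@B8, c@B7, d@B5, e@B0, e@B6, f@B2}

Merge at B0 (entry node, so the boundary value {} is joined with the incoming edge(s)): IN[B0] = {} ⊔ OUT[B2] = {a@B1, b@B2, e@B0, f@B2}
Applying B0's transfer function to that IN value gives OUT[B0] (row B0 above).

Answer: {a@B1, b@B2, e@B0, f@B2}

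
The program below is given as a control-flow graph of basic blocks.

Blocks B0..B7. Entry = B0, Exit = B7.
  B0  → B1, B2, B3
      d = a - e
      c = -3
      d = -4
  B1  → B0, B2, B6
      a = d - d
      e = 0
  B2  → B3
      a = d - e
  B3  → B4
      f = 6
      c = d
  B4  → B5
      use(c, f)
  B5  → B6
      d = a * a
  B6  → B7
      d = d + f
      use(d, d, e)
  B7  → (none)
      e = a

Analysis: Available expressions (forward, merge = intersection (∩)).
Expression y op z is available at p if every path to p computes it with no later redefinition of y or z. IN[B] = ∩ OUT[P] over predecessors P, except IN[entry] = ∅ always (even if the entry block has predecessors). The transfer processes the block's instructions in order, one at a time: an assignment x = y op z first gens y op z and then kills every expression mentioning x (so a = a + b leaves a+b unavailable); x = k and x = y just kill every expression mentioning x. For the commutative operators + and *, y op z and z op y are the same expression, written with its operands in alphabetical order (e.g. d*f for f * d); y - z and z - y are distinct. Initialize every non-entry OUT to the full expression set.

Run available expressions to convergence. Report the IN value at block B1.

Fixpoint table:
  B0: | IN={} | OUT={a-e}
  B1: | IN={a-e} | OUT={d-d}
  B2: | IN={} | OUT={d-e}
  B3: | IN={} | OUT={}
  B4: | IN={} | OUT={}
  B5: | IN={} | OUT={a*a}
  B6: | IN={} | OUT={}
  B7: | IN={} | OUT={}

Merge at B1: IN[B1] = OUT[B0] = {a-e}

Answer: {a-e}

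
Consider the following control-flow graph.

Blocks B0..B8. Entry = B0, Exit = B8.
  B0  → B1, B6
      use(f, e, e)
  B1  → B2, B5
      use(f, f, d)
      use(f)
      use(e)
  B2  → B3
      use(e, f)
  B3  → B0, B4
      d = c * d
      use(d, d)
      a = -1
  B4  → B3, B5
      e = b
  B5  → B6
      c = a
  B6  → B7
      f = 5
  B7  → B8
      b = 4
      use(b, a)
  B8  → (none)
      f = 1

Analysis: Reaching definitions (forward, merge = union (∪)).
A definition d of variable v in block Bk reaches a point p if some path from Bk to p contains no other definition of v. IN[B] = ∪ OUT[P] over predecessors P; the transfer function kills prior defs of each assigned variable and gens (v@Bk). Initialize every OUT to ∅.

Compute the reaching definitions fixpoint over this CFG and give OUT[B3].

Per-block solution:
  B0:   IN={a@B3, d@B3, e@B4}   OUT={a@B3, d@B3, e@B4}
  B1:   IN={a@B3, d@B3, e@B4}   OUT={a@B3, d@B3, e@B4}
  B2:   IN={a@B3, d@B3, e@B4}   OUT={a@B3, d@B3, e@B4}
  B3:   IN={a@B3, d@B3, e@B4}   OUT={a@B3, d@B3, e@B4}
  B4:   IN={a@B3, d@B3, e@B4}   OUT={a@B3, d@B3, e@B4}
  B5:   IN={a@B3, d@B3, e@B4}   OUT={a@B3, c@B5, d@B3, e@B4}
  B6:   IN={a@B3, c@B5, d@B3, e@B4}   OUT={a@B3, c@B5, d@B3, e@B4, f@B6}
  B7:   IN={a@B3, c@B5, d@B3, e@B4, f@B6}   OUT={a@B3, b@B7, c@B5, d@B3, e@B4, f@B6}
  B8:   IN={a@B3, b@B7, c@B5, d@B3, e@B4, f@B6}   OUT={a@B3, b@B7, c@B5, d@B3, e@B4, f@B8}

Merge at B3: IN[B3] = OUT[B2] ⊔ OUT[B4] = {a@B3, d@B3, e@B4}
Applying B3's transfer function to that IN value gives OUT[B3] (row B3 above).

Answer: {a@B3, d@B3, e@B4}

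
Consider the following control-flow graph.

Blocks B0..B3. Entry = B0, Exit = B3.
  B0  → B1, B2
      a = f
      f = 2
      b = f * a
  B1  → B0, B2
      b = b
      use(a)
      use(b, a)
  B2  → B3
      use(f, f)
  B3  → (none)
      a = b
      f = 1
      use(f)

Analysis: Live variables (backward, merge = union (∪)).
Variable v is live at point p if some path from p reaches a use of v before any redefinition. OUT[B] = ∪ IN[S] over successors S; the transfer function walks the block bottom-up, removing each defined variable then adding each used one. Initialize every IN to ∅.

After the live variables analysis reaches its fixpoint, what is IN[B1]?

Fixpoint table:
  B0: | IN={f} | OUT={a, b, f}
  B1: | IN={a, b, f} | OUT={b, f}
  B2: | IN={b, f} | OUT={b}
  B3: | IN={b} | OUT={}

Merge at B1: OUT[B1] = IN[B0] ⊔ IN[B2] = {b, f}
Applying B1's transfer function to that OUT value gives IN[B1] (row B1 above).

Answer: {a, b, f}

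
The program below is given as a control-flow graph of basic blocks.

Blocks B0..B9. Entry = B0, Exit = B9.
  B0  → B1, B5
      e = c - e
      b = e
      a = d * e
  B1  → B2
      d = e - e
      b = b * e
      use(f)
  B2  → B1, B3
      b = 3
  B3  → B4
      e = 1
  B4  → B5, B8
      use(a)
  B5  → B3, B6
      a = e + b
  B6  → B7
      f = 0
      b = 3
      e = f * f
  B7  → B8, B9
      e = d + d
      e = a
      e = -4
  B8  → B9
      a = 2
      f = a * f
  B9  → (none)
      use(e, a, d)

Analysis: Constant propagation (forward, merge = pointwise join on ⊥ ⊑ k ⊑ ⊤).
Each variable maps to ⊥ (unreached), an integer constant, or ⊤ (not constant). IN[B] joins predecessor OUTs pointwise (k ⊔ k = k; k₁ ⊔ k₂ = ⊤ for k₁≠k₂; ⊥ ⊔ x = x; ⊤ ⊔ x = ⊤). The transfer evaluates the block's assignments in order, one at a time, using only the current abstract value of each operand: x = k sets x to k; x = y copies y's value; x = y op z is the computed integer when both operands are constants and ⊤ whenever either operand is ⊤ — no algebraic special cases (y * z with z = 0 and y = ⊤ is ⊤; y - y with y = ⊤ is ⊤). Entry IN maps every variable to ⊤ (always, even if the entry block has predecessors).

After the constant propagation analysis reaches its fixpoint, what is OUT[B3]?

Answer: {a: ⊤, b: ⊤, c: ⊤, d: ⊤, e: 1, f: ⊤}

Derivation:
Per-block solution:
  B0:  IN=(all ⊤)  OUT=(all ⊤)
  B1:  IN=(all ⊤)  OUT=(all ⊤)
  B2:  IN=(all ⊤)  OUT={b:3; rest ⊤}
  B3:  IN=(all ⊤)  OUT={e:1; rest ⊤}
  B4:  IN={e:1; rest ⊤}  OUT={e:1; rest ⊤}
  B5:  IN=(all ⊤)  OUT=(all ⊤)
  B6:  IN=(all ⊤)  OUT={b:3, e:0, f:0; rest ⊤}
  B7:  IN={b:3, e:0, f:0; rest ⊤}  OUT={b:3, e:-4, f:0; rest ⊤}
  B8:  IN=(all ⊤)  OUT={a:2; rest ⊤}
  B9:  IN=(all ⊤)  OUT=(all ⊤)

Merge at B3: IN[B3] = OUT[B2] ⊔ OUT[B5] = {a: ⊤, b: ⊤, c: ⊤, d: ⊤, e: ⊤, f: ⊤}
Applying B3's transfer function to that IN value gives OUT[B3] (row B3 above).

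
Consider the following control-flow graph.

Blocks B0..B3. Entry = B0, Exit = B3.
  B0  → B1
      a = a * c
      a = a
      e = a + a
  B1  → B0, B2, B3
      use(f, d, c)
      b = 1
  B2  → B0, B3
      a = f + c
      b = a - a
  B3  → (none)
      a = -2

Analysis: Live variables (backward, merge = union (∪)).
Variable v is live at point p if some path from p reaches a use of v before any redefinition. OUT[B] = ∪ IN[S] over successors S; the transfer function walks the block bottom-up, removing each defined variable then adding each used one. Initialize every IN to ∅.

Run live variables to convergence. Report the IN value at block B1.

Answer: {a, c, d, f}

Working:
Fixpoint table:
  B0:   IN={a, c, d, f}   OUT={a, c, d, f}
  B1:   IN={a, c, d, f}   OUT={a, c, d, f}
  B2:   IN={c, d, f}   OUT={a, c, d, f}
  B3:   IN={}   OUT={}

Merge at B1: OUT[B1] = IN[B0] ⊔ IN[B2] ⊔ IN[B3] = {a, c, d, f}
Applying B1's transfer function to that OUT value gives IN[B1] (row B1 above).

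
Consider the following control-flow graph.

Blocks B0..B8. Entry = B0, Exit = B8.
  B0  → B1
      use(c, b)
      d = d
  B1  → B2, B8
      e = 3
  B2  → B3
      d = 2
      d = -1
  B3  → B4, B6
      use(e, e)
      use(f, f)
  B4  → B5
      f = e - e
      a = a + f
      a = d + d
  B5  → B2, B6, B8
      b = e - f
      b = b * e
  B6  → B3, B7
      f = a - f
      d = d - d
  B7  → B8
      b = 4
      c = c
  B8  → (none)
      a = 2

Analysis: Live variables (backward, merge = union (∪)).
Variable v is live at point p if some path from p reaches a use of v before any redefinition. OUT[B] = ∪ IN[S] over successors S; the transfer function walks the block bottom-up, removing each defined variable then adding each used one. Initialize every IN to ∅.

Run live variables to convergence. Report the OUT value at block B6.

Answer: {a, c, d, e, f}

Derivation:
Fixpoint table:
  B0: | IN={a, b, c, d, f} | OUT={a, c, f}
  B1: | IN={a, c, f} | OUT={a, c, e, f}
  B2: | IN={a, c, e, f} | OUT={a, c, d, e, f}
  B3: | IN={a, c, d, e, f} | OUT={a, c, d, e, f}
  B4: | IN={a, c, d, e} | OUT={a, c, d, e, f}
  B5: | IN={a, c, d, e, f} | OUT={a, c, d, e, f}
  B6: | IN={a, c, d, e, f} | OUT={a, c, d, e, f}
  B7: | IN={c} | OUT={}
  B8: | IN={} | OUT={}

Merge at B6: OUT[B6] = IN[B3] ⊔ IN[B7] = {a, c, d, e, f}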